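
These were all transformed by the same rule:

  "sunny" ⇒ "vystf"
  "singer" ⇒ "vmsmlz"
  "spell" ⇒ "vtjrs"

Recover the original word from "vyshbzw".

sunburn

In sunny: s→v is +3, u→y is +4, n→s is +5, n→t is +6 — the shift increases by 1 each position. Each letter shifts forward by (position + 3), i.e. 3, 4, 5, … — the shift grows by one for each successive letter.
Undoing it on vyshbzw: v−3=s, y−4=u, s−5=n, h−6=b, b−7=u, z−8=r, w−9=n.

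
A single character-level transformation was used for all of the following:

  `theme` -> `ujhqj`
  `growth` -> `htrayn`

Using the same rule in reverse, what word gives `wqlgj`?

voice

In theme: t→u is +1, h→j is +2, e→h is +3, m→q is +4 — the shift increases by 1 each position. Each letter shifts forward by (position + 1), i.e. 1, 2, 3, … — the shift grows by one for each successive letter.
Reversing it on wqlgj: w−1=v, q−2=o, l−3=i, g−4=c, j−5=e.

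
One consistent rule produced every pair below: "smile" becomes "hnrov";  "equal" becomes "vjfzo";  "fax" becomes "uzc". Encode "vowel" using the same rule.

Each pair mirrors across the alphabet (s↔h, m↔n, i↔r): positions sum to 25. Each letter is replaced by its mirror in the alphabet: a↔z, b↔y, c↔x, and so on (the Atbash cipher).
On vowel: v↔e, o↔l, w↔d, e↔v, l↔o.

eldvo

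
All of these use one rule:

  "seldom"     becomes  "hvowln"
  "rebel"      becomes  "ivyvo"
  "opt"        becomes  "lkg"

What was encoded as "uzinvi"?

farmer

Each pair mirrors across the alphabet (s↔h, e↔v, l↔o): positions sum to 25. Each letter is replaced by its mirror in the alphabet: a↔z, b↔y, c↔x, and so on (the Atbash cipher).
Undoing it on uzinvi: u↔f, z↔a, i↔r, n↔m, v↔e, i↔r.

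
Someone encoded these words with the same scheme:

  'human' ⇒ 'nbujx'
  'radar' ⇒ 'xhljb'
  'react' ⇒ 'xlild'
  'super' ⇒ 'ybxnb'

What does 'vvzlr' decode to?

In human: h→n is +6, u→b is +7, m→u is +8, a→j is +9 — the shift increases by 1 each position. Letter i (0-indexed) is shifted by i+6, so successive shifts are 6, 7, 8, ….
Reversing it on vvzlr: v−6=p, v−7=o, z−8=r, l−9=c, r−10=h.

porch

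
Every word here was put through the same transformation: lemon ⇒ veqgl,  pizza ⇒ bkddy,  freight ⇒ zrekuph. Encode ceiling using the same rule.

oekvklu

l(11)→v(21) and e(4)→e(4) fit y≡21x+24 (mod 26); the inverse of 21 mod 26 is 5. Each letter's alphabet position (a=0..z=25) is mapped through 21·x+24 mod 26 — an affine cipher.
On ceiling: c(2)→21·2+24≡14=o; e(4)→21·4+24≡4=e; i(8)→21·8+24≡10=k; l(11)→21·11+24≡21=v; i(8)→21·8+24≡10=k; n(13)→21·13+24≡11=l; g(6)→21·6+24≡20=u (all mod 26).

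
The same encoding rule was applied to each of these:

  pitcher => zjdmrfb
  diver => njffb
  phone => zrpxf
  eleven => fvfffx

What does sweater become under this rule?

cgfbdfb

The shift depends on letter class: consonant p→z is +10, but vowel i→j is +1. Vowels shift forward by 1 and consonants shift forward by 10.
Applying it to sweater: s(cons)+10=c, w(cons)+10=g, e(vowel)+1=f, a(vowel)+1=b, t(cons)+10=d, e(vowel)+1=f, r(cons)+10=b.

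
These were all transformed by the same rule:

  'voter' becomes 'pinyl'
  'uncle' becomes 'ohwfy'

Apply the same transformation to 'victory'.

pcwnils

Compare letters: v→p is +20, o→i is +20, t→n is +20 — a constant shift. Each letter is shifted forward by 20 in the alphabet (a Caesar shift of +20).
For victory: v+20=p, i+20=c, c+20=w, t+20=n, o+20=i, r+20=l, y+20=s.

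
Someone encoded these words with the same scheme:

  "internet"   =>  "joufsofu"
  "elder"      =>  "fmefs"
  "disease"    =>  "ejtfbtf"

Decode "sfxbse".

reward

Compare letters: i→j is +1, n→o is +1, t→u is +1 — a constant shift. Every letter moves 1 place later in the alphabet, wrapping around z→a.
Undoing it on sfxbse: s−1=r, f−1=e, x−1=w, b−1=a, s−1=r, e−1=d.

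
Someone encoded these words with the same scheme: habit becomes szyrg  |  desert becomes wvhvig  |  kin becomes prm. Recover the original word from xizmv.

crane

Each pair mirrors across the alphabet (h↔s, a↔z, b↔y): positions sum to 25. This is the alphabet-reversal cipher (Atbash): a becomes z, b becomes y, etc.
Reversing it on xizmv: x↔c, i↔r, z↔a, m↔n, v↔e.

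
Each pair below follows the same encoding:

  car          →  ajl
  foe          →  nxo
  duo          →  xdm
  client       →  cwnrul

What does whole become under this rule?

The word is reversed, then every letter is shifted forward by 9.
On whole: reverse → elohw; then shift: e+9=n, l+9=u, o+9=x, h+9=q, w+9=f.

nuxqf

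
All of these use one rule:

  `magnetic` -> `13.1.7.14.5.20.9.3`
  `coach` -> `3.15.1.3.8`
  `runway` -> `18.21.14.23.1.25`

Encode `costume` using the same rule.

m is letter #13 and maps to 13: an offset of 0. Letters become their 1-indexed alphabet positions: a=1 … z=26.
For costume: c=3→3, o=15→15, s=19→19, t=20→20, u=21→21, m=13→13, e=5→5.

3.15.19.20.21.13.5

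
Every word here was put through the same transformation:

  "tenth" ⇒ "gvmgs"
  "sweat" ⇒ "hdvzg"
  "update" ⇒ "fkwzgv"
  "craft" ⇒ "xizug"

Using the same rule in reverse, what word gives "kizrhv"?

praise

Treating letters as 0–25, the rule is x ↦ 25x + 25 (mod 26).
Decoding kizrhv: k(10)→25·(10−25)≡15=p; i(8)→25·(8−25)≡17=r; z(25)→25·(25−25)≡0=a; r(17)→25·(17−25)≡8=i; h(7)→25·(7−25)≡18=s; v(21)→25·(21−25)≡4=e (all mod 26).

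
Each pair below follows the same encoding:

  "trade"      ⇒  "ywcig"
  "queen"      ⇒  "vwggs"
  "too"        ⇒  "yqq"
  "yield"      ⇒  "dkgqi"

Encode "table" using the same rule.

The shift depends on letter class: consonant t→y is +5, but vowel a→c is +2. Vowels shift forward by 2 and consonants shift forward by 5.
On table: t(cons)+5=y, a(vowel)+2=c, b(cons)+5=g, l(cons)+5=q, e(vowel)+2=g.

ycgqg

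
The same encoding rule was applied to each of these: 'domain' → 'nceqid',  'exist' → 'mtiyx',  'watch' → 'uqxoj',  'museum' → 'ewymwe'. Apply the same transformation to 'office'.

d(3)→n(13) and o(14)→c(2) fit y≡25x+16 (mod 26); the inverse of 25 mod 26 is 25. This is an affine cipher: with a=0,…,z=25, each position x becomes (25x+16) mod 26.
Applying it to office: o(14)→25·14+16≡2=c; f(5)→25·5+16≡11=l; f(5)→25·5+16≡11=l; i(8)→25·8+16≡8=i; c(2)→25·2+16≡14=o; e(4)→25·4+16≡12=m (all mod 26).

clliom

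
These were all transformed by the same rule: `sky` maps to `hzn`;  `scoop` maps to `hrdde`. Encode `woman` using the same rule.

Each letter is shifted forward by 15 in the alphabet (a Caesar shift of +15).
For woman: w+15=l, o+15=d, m+15=b, a+15=p, n+15=c.

ldbpc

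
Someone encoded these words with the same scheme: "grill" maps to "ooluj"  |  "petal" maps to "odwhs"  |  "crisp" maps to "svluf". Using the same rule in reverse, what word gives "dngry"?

vodka

Read the word backwards and shift each letter +3.
Undoing it on dngry: shift back: d−3=a, n−3=k, g−3=d, r−3=o, y−3=v → akdov; then reverse → vodka.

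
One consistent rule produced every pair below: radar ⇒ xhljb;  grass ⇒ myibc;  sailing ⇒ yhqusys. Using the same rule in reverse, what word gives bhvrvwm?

In radar: r→x is +6, a→h is +7, d→l is +8, a→j is +9 — the shift increases by 1 each position. Each letter shifts forward by (position + 6), i.e. 6, 7, 8, … — the shift grows by one for each successive letter.
Decoding bhvrvwm: b−6=v, h−7=a, v−8=n, r−9=i, v−10=l, w−11=l, m−12=a.

vanilla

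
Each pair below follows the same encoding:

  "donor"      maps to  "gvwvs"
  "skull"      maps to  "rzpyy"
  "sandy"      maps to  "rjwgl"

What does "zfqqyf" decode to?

kettle

d(3)→g(6) and o(14)→v(21) fit y≡25x+9 (mod 26); the inverse of 25 mod 26 is 25. Treating letters as 0–25, the rule is x ↦ 25x + 9 (mod 26).
Reversing it on zfqqyf: z(25)→25·(25−9)≡10=k; f(5)→25·(5−9)≡4=e; q(16)→25·(16−9)≡19=t; q(16)→25·(16−9)≡19=t; y(24)→25·(24−9)≡11=l; f(5)→25·(5−9)≡4=e (all mod 26).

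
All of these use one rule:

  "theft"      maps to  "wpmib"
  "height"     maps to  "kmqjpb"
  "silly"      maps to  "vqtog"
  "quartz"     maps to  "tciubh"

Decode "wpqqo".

thing

A repeating key of period 3 is used — shifts +3, +8, +8 over and over.
Undoing it on wpqqo: w−3=t, p−8=h, q−8=i, q−3=n, o−8=g.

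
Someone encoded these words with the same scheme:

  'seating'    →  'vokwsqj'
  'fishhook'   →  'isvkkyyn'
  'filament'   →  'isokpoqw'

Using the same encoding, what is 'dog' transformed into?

gyj

The shift depends on letter class: consonant s→v is +3, but vowel e→o is +10. Vowels shift forward by 10 and consonants shift forward by 3.
For dog: d(cons)+3=g, o(vowel)+10=y, g(cons)+3=j.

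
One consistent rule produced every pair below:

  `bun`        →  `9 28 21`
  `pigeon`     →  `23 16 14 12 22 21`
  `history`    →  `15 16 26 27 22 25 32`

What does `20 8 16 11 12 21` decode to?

maiden

b is letter #2 and maps to 9: an offset of 7. Each letter is replaced by its alphabet position (a=1..z=26) + 7.
Decoding 20 8 16 11 12 21: 20→(20−7)÷1=13=m, 8→(8−7)÷1=1=a, 16→(16−7)÷1=9=i, 11→(11−7)÷1=4=d, 12→(12−7)÷1=5=e, 21→(21−7)÷1=14=n.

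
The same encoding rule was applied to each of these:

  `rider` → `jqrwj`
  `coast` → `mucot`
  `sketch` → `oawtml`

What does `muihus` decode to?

This is an affine cipher: with a=0,…,z=25, each position x becomes (5x+2) mod 26.
Reversing it on muihus: m(12)→21·(12−2)≡2=c; u(20)→21·(20−2)≡14=o; i(8)→21·(8−2)≡22=w; h(7)→21·(7−2)≡1=b; u(20)→21·(20−2)≡14=o; s(18)→21·(18−2)≡24=y (all mod 26).

cowboy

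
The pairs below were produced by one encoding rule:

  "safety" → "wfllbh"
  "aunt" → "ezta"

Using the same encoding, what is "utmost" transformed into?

yysvac

In safety: s→w is +4, a→f is +5, f→l is +6, e→l is +7 — the shift increases by 1 each position. Each letter shifts forward by (position + 4), i.e. 4, 5, 6, … — the shift grows by one for each successive letter.
For utmost: u+4=y, t+5=y, m+6=s, o+7=v, s+8=a, t+9=c.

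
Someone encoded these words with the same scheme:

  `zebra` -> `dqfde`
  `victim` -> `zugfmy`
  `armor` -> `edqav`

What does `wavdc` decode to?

Shifts by position in zebra: pos 0: z→d (+4), pos 1: e→q (+12), pos 2: b→f (+4), pos 3: r→d (+12) — repeating every 2. The shifts repeat in a cycle of length 2: positions 0,1,… shift by +4, +12, then the pattern repeats.
Reversing it on wavdc: w−4=s, a−12=o, v−4=r, d−12=r, c−4=y.

sorry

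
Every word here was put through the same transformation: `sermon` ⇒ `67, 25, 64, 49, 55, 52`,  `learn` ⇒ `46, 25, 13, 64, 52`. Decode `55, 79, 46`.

s(#19)→67 and e(#5)→25: differences scale by 3, so n = 3·pos + 10. With a=1..z=26, the number is 3·pos + 10.
Reversing it on 55, 79, 46: 55→(55−10)÷3=15=o, 79→(79−10)÷3=23=w, 46→(46−10)÷3=12=l.

owl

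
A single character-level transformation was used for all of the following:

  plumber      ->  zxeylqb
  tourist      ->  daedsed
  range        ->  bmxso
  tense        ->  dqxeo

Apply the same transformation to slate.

cxkfo

Shifts by position in plumber: pos 0: p→z (+10), pos 1: l→x (+12), pos 2: u→e (+10), pos 3: m→y (+12) — repeating every 2. The shifts repeat in a cycle of length 2: positions 0,1,… shift by +10, +12, then the pattern repeats.
For slate: s+10=c, l+12=x, a+10=k, t+12=f, e+10=o.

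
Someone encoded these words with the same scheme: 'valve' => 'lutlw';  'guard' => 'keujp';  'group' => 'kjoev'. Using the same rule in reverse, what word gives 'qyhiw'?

since

v(21)→l(11) and a(0)→u(20) fit y≡7x+20 (mod 26); the inverse of 7 mod 26 is 15. Each letter's alphabet position (a=0..z=25) is mapped through 7·x+20 mod 26 — an affine cipher.
Decoding qyhiw: q(16)→15·(16−20)≡18=s; y(24)→15·(24−20)≡8=i; h(7)→15·(7−20)≡13=n; i(8)→15·(8−20)≡2=c; w(22)→15·(22−20)≡4=e (all mod 26).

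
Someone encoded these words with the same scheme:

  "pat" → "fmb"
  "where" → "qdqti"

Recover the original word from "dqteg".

usher

The output letters match the input read backwards, each shifted +12: pat reversed is tap. Two steps: reverse the string, then apply a Caesar shift of +12.
Decoding dqteg: shift back: d−12=r, q−12=e, t−12=h, e−12=s, g−12=u → rehsu; then reverse → usher.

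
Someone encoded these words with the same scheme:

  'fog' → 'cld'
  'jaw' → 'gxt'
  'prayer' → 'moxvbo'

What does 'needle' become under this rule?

kbbaib

Compare letters: f→c is +23, o→l is +23, g→d is +23 — a constant shift. It's a constant shift of +23 (ROT23).
Applying it to needle: n+23=k, e+23=b, e+23=b, d+23=a, l+23=i, e+23=b.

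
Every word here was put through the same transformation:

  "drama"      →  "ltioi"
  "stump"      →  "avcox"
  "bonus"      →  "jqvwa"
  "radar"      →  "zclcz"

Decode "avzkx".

A repeating key of period 2 is used — shifts +8, +2 over and over.
Undoing it on avzkx: a−8=s, v−2=t, z−8=r, k−2=i, x−8=p.

strip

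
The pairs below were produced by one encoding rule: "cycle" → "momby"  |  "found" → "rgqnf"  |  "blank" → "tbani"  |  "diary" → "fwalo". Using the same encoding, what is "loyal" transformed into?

bgoab

c(2)→m(12) and y(24)→o(14) fit y≡19x+0 (mod 26); the inverse of 19 mod 26 is 11. Treating letters as 0–25, the rule is x ↦ 19x + 0 (mod 26).
For loyal: l(11)→19·11+0≡1=b; o(14)→19·14+0≡6=g; y(24)→19·24+0≡14=o; a(0)→19·0+0≡0=a; l(11)→19·11+0≡1=b (all mod 26).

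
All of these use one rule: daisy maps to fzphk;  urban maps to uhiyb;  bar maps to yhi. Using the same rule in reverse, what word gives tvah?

atom

The output letters match the input read backwards, each shifted +7: daisy reversed is ysiad. Two steps: reverse the string, then apply a Caesar shift of +7.
Decoding tvah: shift back: t−7=m, v−7=o, a−7=t, h−7=a → mota; then reverse → atom.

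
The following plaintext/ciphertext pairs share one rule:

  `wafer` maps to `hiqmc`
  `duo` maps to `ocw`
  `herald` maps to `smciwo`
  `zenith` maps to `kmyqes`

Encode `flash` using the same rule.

The shift depends on letter class: consonant w→h is +11, but vowel a→i is +8. Vowels shift forward by 8 and consonants shift forward by 11.
On flash: f(cons)+11=q, l(cons)+11=w, a(vowel)+8=i, s(cons)+11=d, h(cons)+11=s.

qwids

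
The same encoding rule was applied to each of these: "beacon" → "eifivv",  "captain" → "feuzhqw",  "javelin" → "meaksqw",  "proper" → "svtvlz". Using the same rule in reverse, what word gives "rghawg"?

occupy

In beacon: b→e is +3, e→i is +4, a→f is +5, c→i is +6 — the shift increases by 1 each position. Letter i (0-indexed) is shifted by i+3, so successive shifts are 3, 4, 5, ….
Decoding rghawg: r−3=o, g−4=c, h−5=c, a−6=u, w−7=p, g−8=y.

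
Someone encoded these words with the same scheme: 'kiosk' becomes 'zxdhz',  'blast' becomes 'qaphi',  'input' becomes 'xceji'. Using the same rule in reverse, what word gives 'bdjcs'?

mound

Compare letters: k→z is +15, i→x is +15, o→d is +15 — a constant shift. Every letter moves 15 places later in the alphabet, wrapping around z→a.
Undoing it on bdjcs: b−15=m, d−15=o, j−15=u, c−15=n, s−15=d.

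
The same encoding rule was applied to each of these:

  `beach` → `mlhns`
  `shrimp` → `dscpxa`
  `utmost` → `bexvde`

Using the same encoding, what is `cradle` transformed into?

The shift depends on letter class: consonant b→m is +11, but vowel e→l is +7. The rule splits by letter class: vowels +7, consonants +11.
Applying it to cradle: c(cons)+11=n, r(cons)+11=c, a(vowel)+7=h, d(cons)+11=o, l(cons)+11=w, e(vowel)+7=l.

nchowl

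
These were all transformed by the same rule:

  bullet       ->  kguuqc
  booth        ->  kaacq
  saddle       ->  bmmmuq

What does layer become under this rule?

umhqa

The shift depends on letter class: consonant b→k is +9, but vowel u→g is +12. The rule splits by letter class: vowels +12, consonants +9.
For layer: l(cons)+9=u, a(vowel)+12=m, y(cons)+9=h, e(vowel)+12=q, r(cons)+9=a.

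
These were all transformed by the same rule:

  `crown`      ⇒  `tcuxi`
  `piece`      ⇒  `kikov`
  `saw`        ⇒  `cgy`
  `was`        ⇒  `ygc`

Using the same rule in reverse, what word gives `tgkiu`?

ocean

The output letters match the input read backwards, each shifted +6: crown reversed is nworc. Read the word backwards and shift each letter +6.
Decoding tgkiu: shift back: t−6=n, g−6=a, k−6=e, i−6=c, u−6=o → naeco; then reverse → ocean.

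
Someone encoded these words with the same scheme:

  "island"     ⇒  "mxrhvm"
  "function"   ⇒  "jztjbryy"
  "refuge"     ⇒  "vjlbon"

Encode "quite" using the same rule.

In island: i→m is +4, s→x is +5, l→r is +6, a→h is +7 — the shift increases by 1 each position. Letter i (0-indexed) is shifted by i+4, so successive shifts are 4, 5, 6, ….
On quite: q+4=u, u+5=z, i+6=o, t+7=a, e+8=m.

uzoam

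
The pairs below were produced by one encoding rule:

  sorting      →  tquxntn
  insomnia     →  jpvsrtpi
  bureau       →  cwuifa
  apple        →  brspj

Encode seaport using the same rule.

Each letter shifts forward by (position + 1), i.e. 1, 2, 3, … — the shift grows by one for each successive letter.
Applying it to seaport: s+1=t, e+2=g, a+3=d, p+4=t, o+5=t, r+6=x, t+7=a.

tgdttxa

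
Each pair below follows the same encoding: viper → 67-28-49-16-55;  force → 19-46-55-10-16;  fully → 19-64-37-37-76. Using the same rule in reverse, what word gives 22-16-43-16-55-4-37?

general

v(#22)→67 and i(#9)→28: differences scale by 3, so n = 3·pos + 1. Each letter becomes 3×(its alphabet position, a=1..z=26) + 1.
Reversing it on 22-16-43-16-55-4-37: 22→(22−1)÷3=7=g, 16→(16−1)÷3=5=e, 43→(43−1)÷3=14=n, 16→(16−1)÷3=5=e, 55→(55−1)÷3=18=r, 4→(4−1)÷3=1=a, 37→(37−1)÷3=12=l.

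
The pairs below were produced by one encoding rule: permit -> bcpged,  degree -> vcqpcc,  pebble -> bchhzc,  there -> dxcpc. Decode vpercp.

p(15)→b(1) and e(4)→c(2) fit y≡7x+0 (mod 26); the inverse of 7 mod 26 is 15. Each letter's alphabet position (a=0..z=25) is mapped through 7·x+0 mod 26 — an affine cipher.
Decoding vpercp: v(21)→15·(21−0)≡3=d; p(15)→15·(15−0)≡17=r; e(4)→15·(4−0)≡8=i; r(17)→15·(17−0)≡21=v; c(2)→15·(2−0)≡4=e; p(15)→15·(15−0)≡17=r (all mod 26).

driver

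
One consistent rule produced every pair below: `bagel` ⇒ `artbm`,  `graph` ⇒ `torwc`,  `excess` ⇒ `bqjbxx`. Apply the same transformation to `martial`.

vroglrm

b(1)→a(0) and a(0)→r(17) fit y≡9x+17 (mod 26); the inverse of 9 mod 26 is 3. Each letter's alphabet position (a=0..z=25) is mapped through 9·x+17 mod 26 — an affine cipher.
On martial: m(12)→9·12+17≡21=v; a(0)→9·0+17≡17=r; r(17)→9·17+17≡14=o; t(19)→9·19+17≡6=g; i(8)→9·8+17≡11=l; a(0)→9·0+17≡17=r; l(11)→9·11+17≡12=m (all mod 26).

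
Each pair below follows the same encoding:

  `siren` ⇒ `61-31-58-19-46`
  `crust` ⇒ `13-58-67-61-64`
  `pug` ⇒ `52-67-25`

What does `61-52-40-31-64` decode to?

s(#19)→61 and i(#9)→31: differences scale by 3, so n = 3·pos + 4. The formula is n = 3×(alphabet index, a=1) + 4.
Reversing it on 61-52-40-31-64: 61→(61−4)÷3=19=s, 52→(52−4)÷3=16=p, 40→(40−4)÷3=12=l, 31→(31−4)÷3=9=i, 64→(64−4)÷3=20=t.

split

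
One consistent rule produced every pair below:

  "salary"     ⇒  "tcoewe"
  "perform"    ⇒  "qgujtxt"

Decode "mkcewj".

In salary: s→t is +1, a→c is +2, l→o is +3, a→e is +4 — the shift increases by 1 each position. The shift increases by 1 at each position, starting from +1: 1, 2, 3, ….
Undoing it on mkcewj: m−1=l, k−2=i, c−3=z, e−4=a, w−5=r, j−6=d.

lizard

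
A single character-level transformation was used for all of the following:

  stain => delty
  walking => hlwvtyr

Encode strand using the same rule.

declyo

Every letter moves 11 places later in the alphabet, wrapping around z→a.
On strand: s+11=d, t+11=e, r+11=c, a+11=l, n+11=y, d+11=o.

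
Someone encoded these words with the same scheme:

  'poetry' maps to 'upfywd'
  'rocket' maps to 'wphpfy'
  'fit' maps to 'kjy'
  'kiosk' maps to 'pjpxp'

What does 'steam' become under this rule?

xyfbr

The shift depends on letter class: consonant p→u is +5, but vowel o→p is +1. The rule splits by letter class: vowels +1, consonants +5.
Applying it to steam: s(cons)+5=x, t(cons)+5=y, e(vowel)+1=f, a(vowel)+1=b, m(cons)+5=r.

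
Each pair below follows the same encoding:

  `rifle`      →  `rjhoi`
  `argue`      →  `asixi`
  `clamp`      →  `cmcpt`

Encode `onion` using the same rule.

ookrr

In rifle: r→r is +0, i→j is +1, f→h is +2, l→o is +3 — the shift increases by 1 each position. The shift increases by 1 at each position, starting from +0: 0, 1, 2, ….
Applying it to onion: o+0=o, n+1=o, i+2=k, o+3=r, n+4=r.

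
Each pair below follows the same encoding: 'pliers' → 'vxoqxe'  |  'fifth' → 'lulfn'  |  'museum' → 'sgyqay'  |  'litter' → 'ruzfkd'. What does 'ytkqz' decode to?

Shifts by position in pliers: pos 0: p→v (+6), pos 1: l→x (+12), pos 2: i→o (+6), pos 3: e→q (+12) — repeating every 2. A repeating key of period 2 is used — shifts +6, +12 over and over.
Undoing it on ytkqz: y−6=s, t−12=h, k−6=e, q−12=e, z−6=t.

sheet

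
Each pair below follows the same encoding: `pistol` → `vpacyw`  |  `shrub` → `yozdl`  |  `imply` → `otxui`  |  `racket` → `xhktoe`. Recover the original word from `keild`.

exact

In pistol: p→v is +6, i→p is +7, s→a is +8, t→c is +9 — the shift increases by 1 each position. Each letter shifts forward by (position + 6), i.e. 6, 7, 8, … — the shift grows by one for each successive letter.
Reversing it on keild: k−6=e, e−7=x, i−8=a, l−9=c, d−10=t.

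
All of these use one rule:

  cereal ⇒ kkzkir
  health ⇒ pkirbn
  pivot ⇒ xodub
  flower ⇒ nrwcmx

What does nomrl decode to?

Shifts by position in cereal: pos 0: c→k (+8), pos 1: e→k (+6), pos 2: r→z (+8), pos 3: e→k (+6) — repeating every 2. A repeating key of period 2 is used — shifts +8, +6 over and over.
Reversing it on nomrl: n−8=f, o−6=i, m−8=e, r−6=l, l−8=d.

field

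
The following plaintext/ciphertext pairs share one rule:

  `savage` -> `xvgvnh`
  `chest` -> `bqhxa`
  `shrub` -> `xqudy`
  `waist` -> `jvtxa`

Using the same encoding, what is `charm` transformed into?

bqvuf

s(18)→x(23) and a(0)→v(21) fit y≡3x+21 (mod 26); the inverse of 3 mod 26 is 9. Each letter's alphabet position (a=0..z=25) is mapped through 3·x+21 mod 26 — an affine cipher.
For charm: c(2)→3·2+21≡1=b; h(7)→3·7+21≡16=q; a(0)→3·0+21≡21=v; r(17)→3·17+21≡20=u; m(12)→3·12+21≡5=f (all mod 26).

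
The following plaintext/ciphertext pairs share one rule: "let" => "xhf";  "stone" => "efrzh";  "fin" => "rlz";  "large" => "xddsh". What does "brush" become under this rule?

ndxet

The shift depends on letter class: consonant l→x is +12, but vowel e→h is +3. Two shifts are in play — +3 for a/e/i/o/u, +12 for every other letter.
For brush: b(cons)+12=n, r(cons)+12=d, u(vowel)+3=x, s(cons)+12=e, h(cons)+12=t.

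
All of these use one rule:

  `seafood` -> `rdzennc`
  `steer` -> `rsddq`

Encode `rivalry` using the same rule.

qhuzkqx

This is a Caesar cipher with shift 25.
Applying it to rivalry: r+25=q, i+25=h, v+25=u, a+25=z, l+25=k, r+25=q, y+25=x.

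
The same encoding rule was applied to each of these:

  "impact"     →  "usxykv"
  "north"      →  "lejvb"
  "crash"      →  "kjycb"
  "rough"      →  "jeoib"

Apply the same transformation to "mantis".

sylvuc

i(8)→u(20) and m(12)→s(18) fit y≡19x+24 (mod 26); the inverse of 19 mod 26 is 11. Treating letters as 0–25, the rule is x ↦ 19x + 24 (mod 26).
On mantis: m(12)→19·12+24≡18=s; a(0)→19·0+24≡24=y; n(13)→19·13+24≡11=l; t(19)→19·19+24≡21=v; i(8)→19·8+24≡20=u; s(18)→19·18+24≡2=c (all mod 26).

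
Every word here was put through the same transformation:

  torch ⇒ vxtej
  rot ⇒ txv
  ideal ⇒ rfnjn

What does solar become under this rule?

uxnjt

The shift depends on letter class: consonant t→v is +2, but vowel o→x is +9. Two shifts are in play — +9 for a/e/i/o/u, +2 for every other letter.
On solar: s(cons)+2=u, o(vowel)+9=x, l(cons)+2=n, a(vowel)+9=j, r(cons)+2=t.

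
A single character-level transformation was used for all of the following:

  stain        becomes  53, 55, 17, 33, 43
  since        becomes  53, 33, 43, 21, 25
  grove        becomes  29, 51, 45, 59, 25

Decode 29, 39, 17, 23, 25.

glade

s(#19)→53 and t(#20)→55: differences scale by 2, so n = 2·pos + 15. With a=1..z=26, the number is 2·pos + 15.
Decoding 29, 39, 17, 23, 25: 29→(29−15)÷2=7=g, 39→(39−15)÷2=12=l, 17→(17−15)÷2=1=a, 23→(23−15)÷2=4=d, 25→(25−15)÷2=5=e.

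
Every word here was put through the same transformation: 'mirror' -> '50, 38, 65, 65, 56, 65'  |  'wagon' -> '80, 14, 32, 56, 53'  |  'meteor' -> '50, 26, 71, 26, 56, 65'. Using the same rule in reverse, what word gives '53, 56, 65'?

nor

m(#13)→50 and i(#9)→38: differences scale by 3, so n = 3·pos + 11. With a=1..z=26, the number is 3·pos + 11.
Reversing it on 53, 56, 65: 53→(53−11)÷3=14=n, 56→(56−11)÷3=15=o, 65→(65−11)÷3=18=r.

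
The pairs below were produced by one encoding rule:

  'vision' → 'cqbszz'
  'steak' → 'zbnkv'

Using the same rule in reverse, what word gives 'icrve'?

In vision: v→c is +7, i→q is +8, s→b is +9, i→s is +10 — the shift increases by 1 each position. Letter i (0-indexed) is shifted by i+7, so successive shifts are 7, 8, 9, ….
Undoing it on icrve: i−7=b, c−8=u, r−9=i, v−10=l, e−11=t.

built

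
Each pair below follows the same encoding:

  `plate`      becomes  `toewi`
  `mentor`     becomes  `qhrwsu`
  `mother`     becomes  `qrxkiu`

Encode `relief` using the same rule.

Shifts by position in plate: pos 0: p→t (+4), pos 1: l→o (+3), pos 2: a→e (+4), pos 3: t→w (+3) — repeating every 2. The shifts repeat in a cycle of length 2: positions 0,1,… shift by +4, +3, then the pattern repeats.
On relief: r+4=v, e+3=h, l+4=p, i+3=l, e+4=i, f+3=i.

vhplii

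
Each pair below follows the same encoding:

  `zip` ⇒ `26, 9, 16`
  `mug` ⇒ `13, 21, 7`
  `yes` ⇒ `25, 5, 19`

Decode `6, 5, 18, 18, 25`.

Letters become their 1-indexed alphabet positions: a=1 … z=26.
Undoing it on 6, 5, 18, 18, 25: 6=f, 5=e, 18=r, 18=r, 25=y.

ferry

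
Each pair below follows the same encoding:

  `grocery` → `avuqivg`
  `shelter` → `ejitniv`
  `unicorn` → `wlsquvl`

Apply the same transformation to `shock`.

ejuqk

g(6)→a(0) and r(17)→v(21) fit y≡9x+24 (mod 26); the inverse of 9 mod 26 is 3. Treating letters as 0–25, the rule is x ↦ 9x + 24 (mod 26).
Applying it to shock: s(18)→9·18+24≡4=e; h(7)→9·7+24≡9=j; o(14)→9·14+24≡20=u; c(2)→9·2+24≡16=q; k(10)→9·10+24≡10=k (all mod 26).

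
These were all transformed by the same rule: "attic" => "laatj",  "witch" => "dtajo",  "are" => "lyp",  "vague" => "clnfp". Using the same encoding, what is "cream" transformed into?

jyplt

The rule splits by letter class: vowels +11, consonants +7.
For cream: c(cons)+7=j, r(cons)+7=y, e(vowel)+11=p, a(vowel)+11=l, m(cons)+7=t.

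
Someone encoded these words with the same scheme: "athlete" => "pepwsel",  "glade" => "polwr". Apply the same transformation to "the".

pse

The output letters match the input read backwards, each shifted +11: athlete reversed is etelhta. Read the word backwards and shift each letter +11.
On the: reverse → eht; then shift: e+11=p, h+11=s, t+11=e.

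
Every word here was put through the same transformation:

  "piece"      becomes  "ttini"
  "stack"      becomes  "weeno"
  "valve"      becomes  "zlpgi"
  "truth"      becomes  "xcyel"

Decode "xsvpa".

Shifts by position in piece: pos 0: p→t (+4), pos 1: i→t (+11), pos 2: e→i (+4), pos 3: c→n (+11) — repeating every 2. A repeating key of period 2 is used — shifts +4, +11 over and over.
Undoing it on xsvpa: x−4=t, s−11=h, v−4=r, p−11=e, a−4=w.

threw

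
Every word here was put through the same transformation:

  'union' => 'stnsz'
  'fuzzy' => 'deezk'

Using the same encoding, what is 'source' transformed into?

The output letters match the input read backwards, each shifted +5: union reversed is noinu. The word is reversed, then every letter is shifted forward by 5.
On source: reverse → ecruos; then shift: e+5=j, c+5=h, r+5=w, u+5=z, o+5=t, s+5=x.

jhwztx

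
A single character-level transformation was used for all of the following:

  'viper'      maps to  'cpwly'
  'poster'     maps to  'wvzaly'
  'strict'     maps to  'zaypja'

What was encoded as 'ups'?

nil

Compare letters: v→c is +7, i→p is +7, p→w is +7 — a constant shift. Every letter moves 7 places later in the alphabet, wrapping around z→a.
Reversing it on ups: u−7=n, p−7=i, s−7=l.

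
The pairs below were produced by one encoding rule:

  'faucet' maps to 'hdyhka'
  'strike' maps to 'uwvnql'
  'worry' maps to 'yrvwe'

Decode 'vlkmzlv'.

tighten

In faucet: f→h is +2, a→d is +3, u→y is +4, c→h is +5 — the shift increases by 1 each position. Letter i (0-indexed) is shifted by i+2, so successive shifts are 2, 3, 4, ….
Decoding vlkmzlv: v−2=t, l−3=i, k−4=g, m−5=h, z−6=t, l−7=e, v−8=n.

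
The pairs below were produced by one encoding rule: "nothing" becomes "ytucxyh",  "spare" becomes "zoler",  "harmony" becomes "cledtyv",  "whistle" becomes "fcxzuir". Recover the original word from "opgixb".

public

Treating letters as 0–25, the rule is x ↦ 21x + 11 (mod 26).
Reversing it on opgixb: o(14)→5·(14−11)≡15=p; p(15)→5·(15−11)≡20=u; g(6)→5·(6−11)≡1=b; i(8)→5·(8−11)≡11=l; x(23)→5·(23−11)≡8=i; b(1)→5·(1−11)≡2=c (all mod 26).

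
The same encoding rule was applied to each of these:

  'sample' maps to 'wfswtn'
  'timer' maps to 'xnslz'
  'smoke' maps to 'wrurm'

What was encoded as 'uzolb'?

In sample: s→w is +4, a→f is +5, m→s is +6, p→w is +7 — the shift increases by 1 each position. The shift increases by 1 at each position, starting from +4: 4, 5, 6, ….
Decoding uzolb: u−4=q, z−5=u, o−6=i, l−7=e, b−8=t.

quiet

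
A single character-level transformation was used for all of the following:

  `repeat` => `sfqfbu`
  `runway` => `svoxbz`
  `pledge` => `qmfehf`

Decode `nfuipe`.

Compare letters: r→s is +1, e→f is +1, p→q is +1 — a constant shift. This is a Caesar cipher with shift 1.
Decoding nfuipe: n−1=m, f−1=e, u−1=t, i−1=h, p−1=o, e−1=d.

method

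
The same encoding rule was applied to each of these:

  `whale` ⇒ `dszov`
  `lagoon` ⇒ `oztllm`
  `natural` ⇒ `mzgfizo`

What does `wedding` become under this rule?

Each letter is replaced by its mirror in the alphabet: a↔z, b↔y, c↔x, and so on (the Atbash cipher).
On wedding: w↔d, e↔v, d↔w, d↔w, i↔r, n↔m, g↔t.

dvwwrmt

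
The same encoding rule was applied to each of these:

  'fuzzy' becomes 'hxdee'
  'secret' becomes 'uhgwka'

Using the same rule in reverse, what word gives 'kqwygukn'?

instance

In fuzzy: f→h is +2, u→x is +3, z→d is +4, z→e is +5 — the shift increases by 1 each position. Letter i (0-indexed) is shifted by i+2, so successive shifts are 2, 3, 4, ….
Undoing it on kqwygukn: k−2=i, q−3=n, w−4=s, y−5=t, g−6=a, u−7=n, k−8=c, n−9=e.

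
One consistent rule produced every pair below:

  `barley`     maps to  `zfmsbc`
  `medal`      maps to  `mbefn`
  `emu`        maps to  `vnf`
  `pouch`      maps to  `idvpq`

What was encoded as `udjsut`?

strict

The output letters match the input read backwards, each shifted +1: barley reversed is yelrab. Two steps: reverse the string, then apply a Caesar shift of +1.
Reversing it on udjsut: shift back: u−1=t, d−1=c, j−1=i, s−1=r, u−1=t, t−1=s → tcirts; then reverse → strict.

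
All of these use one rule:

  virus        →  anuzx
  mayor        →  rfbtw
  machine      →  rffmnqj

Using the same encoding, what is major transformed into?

rfmtw

Shifts by position in virus: pos 0: v→a (+5), pos 1: i→n (+5), pos 2: r→u (+3), pos 3: u→z (+5), pos 4: s→x (+5) — repeating every 3. It's a Vigenère-style cipher with numeric key [5,5,3]: position i shifts by key[i mod 3].
On major: m+5=r, a+5=f, j+3=m, o+5=t, r+5=w.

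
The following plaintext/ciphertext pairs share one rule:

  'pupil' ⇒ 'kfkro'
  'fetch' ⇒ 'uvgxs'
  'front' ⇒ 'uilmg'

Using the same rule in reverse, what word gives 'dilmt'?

wrong

Each pair mirrors across the alphabet (p↔k, u↔f, p↔k): positions sum to 25. This is the alphabet-reversal cipher (Atbash): a becomes z, b becomes y, etc.
Reversing it on dilmt: d↔w, i↔r, l↔o, m↔n, t↔g.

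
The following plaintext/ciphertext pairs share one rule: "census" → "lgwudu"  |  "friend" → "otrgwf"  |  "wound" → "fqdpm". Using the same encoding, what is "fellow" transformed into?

ogunxy

A repeating key of period 2 is used — shifts +9, +2 over and over.
Applying it to fellow: f+9=o, e+2=g, l+9=u, l+2=n, o+9=x, w+2=y.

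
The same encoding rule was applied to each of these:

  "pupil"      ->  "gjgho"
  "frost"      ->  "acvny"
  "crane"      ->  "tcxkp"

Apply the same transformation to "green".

lcppk

This is an affine cipher: with a=0,…,z=25, each position x becomes (11x+23) mod 26.
On green: g(6)→11·6+23≡11=l; r(17)→11·17+23≡2=c; e(4)→11·4+23≡15=p; e(4)→11·4+23≡15=p; n(13)→11·13+23≡10=k (all mod 26).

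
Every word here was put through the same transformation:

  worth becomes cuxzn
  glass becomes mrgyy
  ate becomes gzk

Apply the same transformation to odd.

Each letter is shifted forward by 6 in the alphabet (a Caesar shift of +6).
For odd: o+6=u, d+6=j, d+6=j.

ujj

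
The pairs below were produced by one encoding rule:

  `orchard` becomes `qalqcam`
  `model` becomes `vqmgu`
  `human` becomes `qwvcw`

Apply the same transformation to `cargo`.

lcapq

The shift depends on letter class: consonant r→a is +9, but vowel o→q is +2. Vowels shift forward by 2 and consonants shift forward by 9.
On cargo: c(cons)+9=l, a(vowel)+2=c, r(cons)+9=a, g(cons)+9=p, o(vowel)+2=q.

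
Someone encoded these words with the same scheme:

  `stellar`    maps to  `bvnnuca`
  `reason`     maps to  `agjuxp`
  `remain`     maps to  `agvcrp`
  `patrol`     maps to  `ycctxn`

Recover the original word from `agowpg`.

Shifts by position in stellar: pos 0: s→b (+9), pos 1: t→v (+2), pos 2: e→n (+9), pos 3: l→n (+2) — repeating every 2. It's a Vigenère-style cipher with numeric key [9,2]: position i shifts by key[i mod 2].
Decoding agowpg: a−9=r, g−2=e, o−9=f, w−2=u, p−9=g, g−2=e.

refuge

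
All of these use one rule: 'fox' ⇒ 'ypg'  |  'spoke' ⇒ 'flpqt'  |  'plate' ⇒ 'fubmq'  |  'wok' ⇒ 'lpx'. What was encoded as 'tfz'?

Read the word backwards and shift each letter +1.
Decoding tfz: shift back: t−1=s, f−1=e, z−1=y → sey; then reverse → yes.

yes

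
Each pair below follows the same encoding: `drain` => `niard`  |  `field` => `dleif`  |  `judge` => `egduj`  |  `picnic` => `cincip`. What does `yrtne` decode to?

It's just the letters in reverse order.
Undoing it on yrtne: then reverse → entry.

entry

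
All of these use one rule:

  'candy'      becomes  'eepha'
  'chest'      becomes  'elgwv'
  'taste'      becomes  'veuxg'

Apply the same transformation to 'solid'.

usnmf

Shifts by position in candy: pos 0: c→e (+2), pos 1: a→e (+4), pos 2: n→p (+2), pos 3: d→h (+4) — repeating every 2. It's a Vigenère-style cipher with numeric key [2,4]: position i shifts by key[i mod 2].
For solid: s+2=u, o+4=s, l+2=n, i+4=m, d+2=f.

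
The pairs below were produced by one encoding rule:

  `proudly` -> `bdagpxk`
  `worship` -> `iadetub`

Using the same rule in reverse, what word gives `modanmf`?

acrobat

Compare letters: p→b is +12, r→d is +12, o→a is +12 — a constant shift. Every letter moves 12 places later in the alphabet, wrapping around z→a.
Decoding modanmf: m−12=a, o−12=c, d−12=r, a−12=o, n−12=b, m−12=a, f−12=t.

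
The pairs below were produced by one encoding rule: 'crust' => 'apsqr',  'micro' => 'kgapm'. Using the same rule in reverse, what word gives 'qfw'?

Compare letters: c→a is +24, r→p is +24, u→s is +24 — a constant shift. This is a Caesar cipher with shift 24.
Decoding qfw: q−24=s, f−24=h, w−24=y.

shy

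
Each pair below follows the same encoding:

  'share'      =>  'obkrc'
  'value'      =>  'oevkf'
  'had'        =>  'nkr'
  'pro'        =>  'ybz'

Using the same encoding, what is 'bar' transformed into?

bkl

The output letters match the input read backwards, each shifted +10: share reversed is erahs. The word is reversed, then every letter is shifted forward by 10.
For bar: reverse → rab; then shift: r+10=b, a+10=k, b+10=l.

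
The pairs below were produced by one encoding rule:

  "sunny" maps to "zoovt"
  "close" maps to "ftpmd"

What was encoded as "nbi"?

ham

Two steps: reverse the string, then apply a Caesar shift of +1.
Decoding nbi: shift back: n−1=m, b−1=a, i−1=h → mah; then reverse → ham.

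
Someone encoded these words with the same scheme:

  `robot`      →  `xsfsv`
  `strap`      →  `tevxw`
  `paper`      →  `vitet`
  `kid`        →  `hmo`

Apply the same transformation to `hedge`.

ikhil

The output letters match the input read backwards, each shifted +4: robot reversed is tobor. Read the word backwards and shift each letter +4.
For hedge: reverse → egdeh; then shift: e+4=i, g+4=k, d+4=h, e+4=i, h+4=l.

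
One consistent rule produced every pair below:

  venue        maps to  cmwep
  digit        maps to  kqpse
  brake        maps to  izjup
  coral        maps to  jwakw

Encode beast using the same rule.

In venue: v→c is +7, e→m is +8, n→w is +9, u→e is +10 — the shift increases by 1 each position. The shift increases by 1 at each position, starting from +7: 7, 8, 9, ….
Applying it to beast: b+7=i, e+8=m, a+9=j, s+10=c, t+11=e.

imjce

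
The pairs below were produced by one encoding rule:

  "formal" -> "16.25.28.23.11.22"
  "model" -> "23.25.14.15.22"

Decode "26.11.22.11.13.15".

palace

f is letter #6 and maps to 16: an offset of 10. The number is (letter's place in the alphabet, a=1) + 10.
Undoing it on 26.11.22.11.13.15: 26→(26−10)÷1=16=p, 11→(11−10)÷1=1=a, 22→(22−10)÷1=12=l, 11→(11−10)÷1=1=a, 13→(13−10)÷1=3=c, 15→(15−10)÷1=5=e.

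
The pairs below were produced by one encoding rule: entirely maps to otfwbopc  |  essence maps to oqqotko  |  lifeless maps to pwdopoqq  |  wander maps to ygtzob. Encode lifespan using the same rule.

pwdoqxgt

e(4)→o(14) and n(13)→t(19) fit y≡15x+6 (mod 26); the inverse of 15 mod 26 is 7. This is an affine cipher: with a=0,…,z=25, each position x becomes (15x+6) mod 26.
On lifespan: l(11)→15·11+6≡15=p; i(8)→15·8+6≡22=w; f(5)→15·5+6≡3=d; e(4)→15·4+6≡14=o; s(18)→15·18+6≡16=q; p(15)→15·15+6≡23=x; a(0)→15·0+6≡6=g; n(13)→15·13+6≡19=t (all mod 26).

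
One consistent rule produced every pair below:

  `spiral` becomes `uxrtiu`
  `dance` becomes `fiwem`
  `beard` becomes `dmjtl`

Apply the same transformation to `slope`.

utxrm

The shifts repeat in a cycle of length 3: positions 0,1,… shift by +2, +8, +9, then the pattern repeats.
Applying it to slope: s+2=u, l+8=t, o+9=x, p+2=r, e+8=m.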